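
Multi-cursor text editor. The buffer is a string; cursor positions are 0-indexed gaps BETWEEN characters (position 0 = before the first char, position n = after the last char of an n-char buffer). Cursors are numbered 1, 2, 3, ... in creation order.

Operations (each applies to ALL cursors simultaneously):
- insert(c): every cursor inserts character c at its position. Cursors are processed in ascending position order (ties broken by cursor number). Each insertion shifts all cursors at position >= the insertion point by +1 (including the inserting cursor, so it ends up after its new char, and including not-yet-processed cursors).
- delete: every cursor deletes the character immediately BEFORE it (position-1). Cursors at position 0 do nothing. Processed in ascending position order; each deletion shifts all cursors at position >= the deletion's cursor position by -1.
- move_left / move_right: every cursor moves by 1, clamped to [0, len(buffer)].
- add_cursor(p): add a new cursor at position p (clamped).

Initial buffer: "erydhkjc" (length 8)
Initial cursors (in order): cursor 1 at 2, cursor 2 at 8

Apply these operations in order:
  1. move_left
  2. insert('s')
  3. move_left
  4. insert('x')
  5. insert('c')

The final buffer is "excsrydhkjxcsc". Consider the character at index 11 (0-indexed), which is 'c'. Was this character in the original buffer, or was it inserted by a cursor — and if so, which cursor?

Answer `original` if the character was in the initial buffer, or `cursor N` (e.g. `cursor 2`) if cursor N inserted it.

Answer: cursor 2

Derivation:
After op 1 (move_left): buffer="erydhkjc" (len 8), cursors c1@1 c2@7, authorship ........
After op 2 (insert('s')): buffer="esrydhkjsc" (len 10), cursors c1@2 c2@9, authorship .1......2.
After op 3 (move_left): buffer="esrydhkjsc" (len 10), cursors c1@1 c2@8, authorship .1......2.
After op 4 (insert('x')): buffer="exsrydhkjxsc" (len 12), cursors c1@2 c2@10, authorship .11......22.
After op 5 (insert('c')): buffer="excsrydhkjxcsc" (len 14), cursors c1@3 c2@12, authorship .111......222.
Authorship (.=original, N=cursor N): . 1 1 1 . . . . . . 2 2 2 .
Index 11: author = 2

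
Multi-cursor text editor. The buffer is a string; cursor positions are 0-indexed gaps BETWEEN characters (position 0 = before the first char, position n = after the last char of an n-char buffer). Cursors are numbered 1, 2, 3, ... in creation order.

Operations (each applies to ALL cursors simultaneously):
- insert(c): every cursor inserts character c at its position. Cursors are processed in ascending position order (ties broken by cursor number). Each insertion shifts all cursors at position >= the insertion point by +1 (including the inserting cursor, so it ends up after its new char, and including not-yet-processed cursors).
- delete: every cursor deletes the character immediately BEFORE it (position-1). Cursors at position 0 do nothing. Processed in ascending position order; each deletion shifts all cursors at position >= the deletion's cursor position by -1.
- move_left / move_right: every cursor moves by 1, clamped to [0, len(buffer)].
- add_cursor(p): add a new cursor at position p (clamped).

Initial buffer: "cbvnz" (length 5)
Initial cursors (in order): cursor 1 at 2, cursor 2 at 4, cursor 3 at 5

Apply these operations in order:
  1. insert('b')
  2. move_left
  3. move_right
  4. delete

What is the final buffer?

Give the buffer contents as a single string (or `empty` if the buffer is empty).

After op 1 (insert('b')): buffer="cbbvnbzb" (len 8), cursors c1@3 c2@6 c3@8, authorship ..1..2.3
After op 2 (move_left): buffer="cbbvnbzb" (len 8), cursors c1@2 c2@5 c3@7, authorship ..1..2.3
After op 3 (move_right): buffer="cbbvnbzb" (len 8), cursors c1@3 c2@6 c3@8, authorship ..1..2.3
After op 4 (delete): buffer="cbvnz" (len 5), cursors c1@2 c2@4 c3@5, authorship .....

Answer: cbvnz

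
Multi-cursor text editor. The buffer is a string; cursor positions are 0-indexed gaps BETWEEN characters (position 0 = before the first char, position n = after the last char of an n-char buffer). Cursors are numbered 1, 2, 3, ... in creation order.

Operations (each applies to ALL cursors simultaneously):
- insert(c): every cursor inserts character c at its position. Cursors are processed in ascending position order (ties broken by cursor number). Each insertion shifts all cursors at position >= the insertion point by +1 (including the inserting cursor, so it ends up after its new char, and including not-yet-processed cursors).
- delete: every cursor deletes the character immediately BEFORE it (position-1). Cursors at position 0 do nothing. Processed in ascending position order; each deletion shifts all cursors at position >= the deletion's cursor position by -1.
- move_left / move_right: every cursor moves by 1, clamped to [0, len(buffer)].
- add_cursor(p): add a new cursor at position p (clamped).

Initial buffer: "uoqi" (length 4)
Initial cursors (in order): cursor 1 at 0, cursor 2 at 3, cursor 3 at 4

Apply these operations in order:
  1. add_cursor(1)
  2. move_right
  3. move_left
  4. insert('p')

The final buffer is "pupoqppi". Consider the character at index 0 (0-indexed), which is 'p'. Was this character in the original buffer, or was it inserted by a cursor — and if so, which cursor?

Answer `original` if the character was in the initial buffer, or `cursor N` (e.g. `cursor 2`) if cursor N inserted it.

After op 1 (add_cursor(1)): buffer="uoqi" (len 4), cursors c1@0 c4@1 c2@3 c3@4, authorship ....
After op 2 (move_right): buffer="uoqi" (len 4), cursors c1@1 c4@2 c2@4 c3@4, authorship ....
After op 3 (move_left): buffer="uoqi" (len 4), cursors c1@0 c4@1 c2@3 c3@3, authorship ....
After op 4 (insert('p')): buffer="pupoqppi" (len 8), cursors c1@1 c4@3 c2@7 c3@7, authorship 1.4..23.
Authorship (.=original, N=cursor N): 1 . 4 . . 2 3 .
Index 0: author = 1

Answer: cursor 1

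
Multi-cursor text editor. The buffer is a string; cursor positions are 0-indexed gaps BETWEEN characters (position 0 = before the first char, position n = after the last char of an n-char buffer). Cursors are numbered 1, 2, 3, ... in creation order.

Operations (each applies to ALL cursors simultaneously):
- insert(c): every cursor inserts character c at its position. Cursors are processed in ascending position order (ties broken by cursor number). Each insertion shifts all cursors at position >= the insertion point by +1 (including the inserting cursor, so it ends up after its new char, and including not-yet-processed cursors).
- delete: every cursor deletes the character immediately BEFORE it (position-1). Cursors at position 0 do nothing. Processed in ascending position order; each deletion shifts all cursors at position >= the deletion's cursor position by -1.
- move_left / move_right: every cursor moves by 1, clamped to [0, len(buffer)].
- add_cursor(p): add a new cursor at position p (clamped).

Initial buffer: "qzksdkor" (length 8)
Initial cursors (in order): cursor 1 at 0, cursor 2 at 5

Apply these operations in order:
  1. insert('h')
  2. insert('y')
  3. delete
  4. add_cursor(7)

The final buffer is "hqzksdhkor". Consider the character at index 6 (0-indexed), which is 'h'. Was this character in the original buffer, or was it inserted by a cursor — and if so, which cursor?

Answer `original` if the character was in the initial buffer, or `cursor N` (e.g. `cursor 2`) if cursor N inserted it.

Answer: cursor 2

Derivation:
After op 1 (insert('h')): buffer="hqzksdhkor" (len 10), cursors c1@1 c2@7, authorship 1.....2...
After op 2 (insert('y')): buffer="hyqzksdhykor" (len 12), cursors c1@2 c2@9, authorship 11.....22...
After op 3 (delete): buffer="hqzksdhkor" (len 10), cursors c1@1 c2@7, authorship 1.....2...
After op 4 (add_cursor(7)): buffer="hqzksdhkor" (len 10), cursors c1@1 c2@7 c3@7, authorship 1.....2...
Authorship (.=original, N=cursor N): 1 . . . . . 2 . . .
Index 6: author = 2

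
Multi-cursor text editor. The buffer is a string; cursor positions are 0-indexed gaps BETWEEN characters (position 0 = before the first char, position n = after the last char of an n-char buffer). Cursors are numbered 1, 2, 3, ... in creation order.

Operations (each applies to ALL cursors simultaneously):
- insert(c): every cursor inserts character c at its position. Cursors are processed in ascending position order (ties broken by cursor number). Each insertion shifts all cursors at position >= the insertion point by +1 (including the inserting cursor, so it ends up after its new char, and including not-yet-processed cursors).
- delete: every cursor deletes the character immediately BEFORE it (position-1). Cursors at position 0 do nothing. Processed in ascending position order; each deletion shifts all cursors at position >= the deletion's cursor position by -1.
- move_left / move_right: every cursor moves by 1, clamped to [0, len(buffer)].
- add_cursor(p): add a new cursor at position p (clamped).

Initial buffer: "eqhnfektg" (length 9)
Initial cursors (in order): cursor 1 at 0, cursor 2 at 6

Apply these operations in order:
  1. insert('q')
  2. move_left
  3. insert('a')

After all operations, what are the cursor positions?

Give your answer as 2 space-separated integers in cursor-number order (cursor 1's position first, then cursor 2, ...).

Answer: 1 9

Derivation:
After op 1 (insert('q')): buffer="qeqhnfeqktg" (len 11), cursors c1@1 c2@8, authorship 1......2...
After op 2 (move_left): buffer="qeqhnfeqktg" (len 11), cursors c1@0 c2@7, authorship 1......2...
After op 3 (insert('a')): buffer="aqeqhnfeaqktg" (len 13), cursors c1@1 c2@9, authorship 11......22...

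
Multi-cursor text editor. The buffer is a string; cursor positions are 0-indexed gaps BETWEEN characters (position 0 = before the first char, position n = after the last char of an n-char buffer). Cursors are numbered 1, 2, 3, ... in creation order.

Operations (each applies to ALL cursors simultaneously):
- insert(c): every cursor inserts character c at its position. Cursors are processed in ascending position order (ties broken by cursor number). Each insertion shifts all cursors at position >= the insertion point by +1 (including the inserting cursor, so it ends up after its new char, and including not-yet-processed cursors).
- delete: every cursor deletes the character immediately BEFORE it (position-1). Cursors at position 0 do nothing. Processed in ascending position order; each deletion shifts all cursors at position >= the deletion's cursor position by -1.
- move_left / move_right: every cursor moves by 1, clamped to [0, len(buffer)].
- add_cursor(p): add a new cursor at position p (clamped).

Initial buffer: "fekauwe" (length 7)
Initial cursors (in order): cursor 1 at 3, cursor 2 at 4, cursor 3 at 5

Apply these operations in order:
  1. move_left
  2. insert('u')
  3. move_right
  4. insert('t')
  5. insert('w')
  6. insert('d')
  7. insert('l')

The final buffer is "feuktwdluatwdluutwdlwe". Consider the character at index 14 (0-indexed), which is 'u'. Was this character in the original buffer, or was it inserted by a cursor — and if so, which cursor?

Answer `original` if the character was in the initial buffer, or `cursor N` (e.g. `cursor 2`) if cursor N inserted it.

After op 1 (move_left): buffer="fekauwe" (len 7), cursors c1@2 c2@3 c3@4, authorship .......
After op 2 (insert('u')): buffer="feukuauuwe" (len 10), cursors c1@3 c2@5 c3@7, authorship ..1.2.3...
After op 3 (move_right): buffer="feukuauuwe" (len 10), cursors c1@4 c2@6 c3@8, authorship ..1.2.3...
After op 4 (insert('t')): buffer="feuktuatuutwe" (len 13), cursors c1@5 c2@8 c3@11, authorship ..1.12.23.3..
After op 5 (insert('w')): buffer="feuktwuatwuutwwe" (len 16), cursors c1@6 c2@10 c3@14, authorship ..1.112.223.33..
After op 6 (insert('d')): buffer="feuktwduatwduutwdwe" (len 19), cursors c1@7 c2@12 c3@17, authorship ..1.1112.2223.333..
After op 7 (insert('l')): buffer="feuktwdluatwdluutwdlwe" (len 22), cursors c1@8 c2@14 c3@20, authorship ..1.11112.22223.3333..
Authorship (.=original, N=cursor N): . . 1 . 1 1 1 1 2 . 2 2 2 2 3 . 3 3 3 3 . .
Index 14: author = 3

Answer: cursor 3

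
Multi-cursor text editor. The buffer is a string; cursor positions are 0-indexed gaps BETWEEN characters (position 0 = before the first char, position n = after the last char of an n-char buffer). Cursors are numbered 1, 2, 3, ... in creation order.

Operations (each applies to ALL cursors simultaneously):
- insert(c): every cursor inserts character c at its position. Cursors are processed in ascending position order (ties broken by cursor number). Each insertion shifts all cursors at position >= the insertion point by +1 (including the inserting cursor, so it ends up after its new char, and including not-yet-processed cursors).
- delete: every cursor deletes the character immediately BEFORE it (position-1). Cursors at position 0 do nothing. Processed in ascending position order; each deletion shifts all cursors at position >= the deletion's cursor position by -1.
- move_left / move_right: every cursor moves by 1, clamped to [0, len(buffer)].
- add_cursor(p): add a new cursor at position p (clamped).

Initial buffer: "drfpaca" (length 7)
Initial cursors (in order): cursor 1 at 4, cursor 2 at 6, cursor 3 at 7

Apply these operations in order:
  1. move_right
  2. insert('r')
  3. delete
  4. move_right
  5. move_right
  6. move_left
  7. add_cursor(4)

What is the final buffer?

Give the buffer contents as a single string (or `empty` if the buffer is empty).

Answer: drfpaca

Derivation:
After op 1 (move_right): buffer="drfpaca" (len 7), cursors c1@5 c2@7 c3@7, authorship .......
After op 2 (insert('r')): buffer="drfparcarr" (len 10), cursors c1@6 c2@10 c3@10, authorship .....1..23
After op 3 (delete): buffer="drfpaca" (len 7), cursors c1@5 c2@7 c3@7, authorship .......
After op 4 (move_right): buffer="drfpaca" (len 7), cursors c1@6 c2@7 c3@7, authorship .......
After op 5 (move_right): buffer="drfpaca" (len 7), cursors c1@7 c2@7 c3@7, authorship .......
After op 6 (move_left): buffer="drfpaca" (len 7), cursors c1@6 c2@6 c3@6, authorship .......
After op 7 (add_cursor(4)): buffer="drfpaca" (len 7), cursors c4@4 c1@6 c2@6 c3@6, authorship .......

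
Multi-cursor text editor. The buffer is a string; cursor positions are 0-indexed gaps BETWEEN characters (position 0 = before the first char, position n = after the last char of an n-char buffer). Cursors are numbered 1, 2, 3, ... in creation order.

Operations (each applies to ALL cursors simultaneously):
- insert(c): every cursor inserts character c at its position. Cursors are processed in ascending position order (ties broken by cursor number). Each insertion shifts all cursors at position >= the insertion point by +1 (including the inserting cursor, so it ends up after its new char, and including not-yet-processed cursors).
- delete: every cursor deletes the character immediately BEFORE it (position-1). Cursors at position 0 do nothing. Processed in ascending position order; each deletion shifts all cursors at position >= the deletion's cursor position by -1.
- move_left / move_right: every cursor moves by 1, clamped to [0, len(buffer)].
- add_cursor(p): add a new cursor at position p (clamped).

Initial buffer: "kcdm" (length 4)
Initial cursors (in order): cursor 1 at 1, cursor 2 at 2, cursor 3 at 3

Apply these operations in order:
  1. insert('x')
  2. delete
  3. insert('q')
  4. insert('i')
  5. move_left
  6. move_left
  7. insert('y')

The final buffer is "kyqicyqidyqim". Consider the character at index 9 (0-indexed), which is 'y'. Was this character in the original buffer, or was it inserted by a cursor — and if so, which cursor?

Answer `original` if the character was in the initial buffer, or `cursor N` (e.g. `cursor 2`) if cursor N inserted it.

After op 1 (insert('x')): buffer="kxcxdxm" (len 7), cursors c1@2 c2@4 c3@6, authorship .1.2.3.
After op 2 (delete): buffer="kcdm" (len 4), cursors c1@1 c2@2 c3@3, authorship ....
After op 3 (insert('q')): buffer="kqcqdqm" (len 7), cursors c1@2 c2@4 c3@6, authorship .1.2.3.
After op 4 (insert('i')): buffer="kqicqidqim" (len 10), cursors c1@3 c2@6 c3@9, authorship .11.22.33.
After op 5 (move_left): buffer="kqicqidqim" (len 10), cursors c1@2 c2@5 c3@8, authorship .11.22.33.
After op 6 (move_left): buffer="kqicqidqim" (len 10), cursors c1@1 c2@4 c3@7, authorship .11.22.33.
After op 7 (insert('y')): buffer="kyqicyqidyqim" (len 13), cursors c1@2 c2@6 c3@10, authorship .111.222.333.
Authorship (.=original, N=cursor N): . 1 1 1 . 2 2 2 . 3 3 3 .
Index 9: author = 3

Answer: cursor 3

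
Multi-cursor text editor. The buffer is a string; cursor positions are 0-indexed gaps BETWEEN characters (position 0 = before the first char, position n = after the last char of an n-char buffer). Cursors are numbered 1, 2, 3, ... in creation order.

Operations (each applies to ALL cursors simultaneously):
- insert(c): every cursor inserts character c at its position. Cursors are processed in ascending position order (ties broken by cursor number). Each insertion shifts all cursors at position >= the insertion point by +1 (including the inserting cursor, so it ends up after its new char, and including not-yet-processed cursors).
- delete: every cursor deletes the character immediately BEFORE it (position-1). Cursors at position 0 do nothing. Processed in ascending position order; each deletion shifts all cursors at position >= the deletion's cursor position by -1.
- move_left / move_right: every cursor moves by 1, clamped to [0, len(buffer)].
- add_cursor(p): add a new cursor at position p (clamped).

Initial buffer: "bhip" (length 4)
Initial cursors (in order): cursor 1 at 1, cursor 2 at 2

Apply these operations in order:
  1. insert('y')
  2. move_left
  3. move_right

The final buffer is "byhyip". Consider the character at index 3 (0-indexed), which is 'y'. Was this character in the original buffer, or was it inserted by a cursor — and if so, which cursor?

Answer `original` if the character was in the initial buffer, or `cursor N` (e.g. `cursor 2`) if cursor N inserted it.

After op 1 (insert('y')): buffer="byhyip" (len 6), cursors c1@2 c2@4, authorship .1.2..
After op 2 (move_left): buffer="byhyip" (len 6), cursors c1@1 c2@3, authorship .1.2..
After op 3 (move_right): buffer="byhyip" (len 6), cursors c1@2 c2@4, authorship .1.2..
Authorship (.=original, N=cursor N): . 1 . 2 . .
Index 3: author = 2

Answer: cursor 2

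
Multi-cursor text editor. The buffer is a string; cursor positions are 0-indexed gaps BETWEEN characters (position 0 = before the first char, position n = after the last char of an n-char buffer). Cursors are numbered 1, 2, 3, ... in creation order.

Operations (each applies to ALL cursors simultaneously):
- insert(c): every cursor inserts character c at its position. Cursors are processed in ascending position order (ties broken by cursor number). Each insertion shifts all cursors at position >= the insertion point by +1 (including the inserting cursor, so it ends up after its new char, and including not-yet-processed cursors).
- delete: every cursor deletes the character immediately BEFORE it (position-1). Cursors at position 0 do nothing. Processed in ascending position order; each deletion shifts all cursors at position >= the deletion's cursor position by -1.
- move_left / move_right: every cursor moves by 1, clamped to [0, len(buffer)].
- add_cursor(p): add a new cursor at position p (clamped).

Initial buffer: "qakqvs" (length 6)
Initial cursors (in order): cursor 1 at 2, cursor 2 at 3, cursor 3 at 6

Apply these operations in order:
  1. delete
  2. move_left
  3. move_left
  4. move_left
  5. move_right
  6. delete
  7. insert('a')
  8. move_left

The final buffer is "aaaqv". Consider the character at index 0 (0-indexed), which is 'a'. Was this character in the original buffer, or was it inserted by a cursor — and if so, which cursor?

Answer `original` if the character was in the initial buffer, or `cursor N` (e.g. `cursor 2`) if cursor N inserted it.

Answer: cursor 1

Derivation:
After op 1 (delete): buffer="qqv" (len 3), cursors c1@1 c2@1 c3@3, authorship ...
After op 2 (move_left): buffer="qqv" (len 3), cursors c1@0 c2@0 c3@2, authorship ...
After op 3 (move_left): buffer="qqv" (len 3), cursors c1@0 c2@0 c3@1, authorship ...
After op 4 (move_left): buffer="qqv" (len 3), cursors c1@0 c2@0 c3@0, authorship ...
After op 5 (move_right): buffer="qqv" (len 3), cursors c1@1 c2@1 c3@1, authorship ...
After op 6 (delete): buffer="qv" (len 2), cursors c1@0 c2@0 c3@0, authorship ..
After op 7 (insert('a')): buffer="aaaqv" (len 5), cursors c1@3 c2@3 c3@3, authorship 123..
After op 8 (move_left): buffer="aaaqv" (len 5), cursors c1@2 c2@2 c3@2, authorship 123..
Authorship (.=original, N=cursor N): 1 2 3 . .
Index 0: author = 1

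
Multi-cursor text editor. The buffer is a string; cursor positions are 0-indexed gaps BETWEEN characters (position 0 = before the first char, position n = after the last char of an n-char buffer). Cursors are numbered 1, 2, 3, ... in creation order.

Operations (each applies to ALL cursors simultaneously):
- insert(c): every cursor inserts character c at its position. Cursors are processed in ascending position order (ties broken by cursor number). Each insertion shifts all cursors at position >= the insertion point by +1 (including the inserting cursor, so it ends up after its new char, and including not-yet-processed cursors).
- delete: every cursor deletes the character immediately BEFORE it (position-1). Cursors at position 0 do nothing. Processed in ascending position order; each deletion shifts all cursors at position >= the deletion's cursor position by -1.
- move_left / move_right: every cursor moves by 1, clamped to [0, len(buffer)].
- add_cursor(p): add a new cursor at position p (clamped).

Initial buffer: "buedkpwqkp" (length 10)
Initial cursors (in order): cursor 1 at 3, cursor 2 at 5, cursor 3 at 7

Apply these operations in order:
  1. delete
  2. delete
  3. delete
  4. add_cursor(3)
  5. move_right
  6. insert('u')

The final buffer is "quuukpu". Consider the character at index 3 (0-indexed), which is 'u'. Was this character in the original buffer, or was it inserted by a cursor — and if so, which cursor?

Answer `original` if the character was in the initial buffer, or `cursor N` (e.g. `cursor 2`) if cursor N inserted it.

Answer: cursor 3

Derivation:
After op 1 (delete): buffer="budpqkp" (len 7), cursors c1@2 c2@3 c3@4, authorship .......
After op 2 (delete): buffer="bqkp" (len 4), cursors c1@1 c2@1 c3@1, authorship ....
After op 3 (delete): buffer="qkp" (len 3), cursors c1@0 c2@0 c3@0, authorship ...
After op 4 (add_cursor(3)): buffer="qkp" (len 3), cursors c1@0 c2@0 c3@0 c4@3, authorship ...
After op 5 (move_right): buffer="qkp" (len 3), cursors c1@1 c2@1 c3@1 c4@3, authorship ...
After op 6 (insert('u')): buffer="quuukpu" (len 7), cursors c1@4 c2@4 c3@4 c4@7, authorship .123..4
Authorship (.=original, N=cursor N): . 1 2 3 . . 4
Index 3: author = 3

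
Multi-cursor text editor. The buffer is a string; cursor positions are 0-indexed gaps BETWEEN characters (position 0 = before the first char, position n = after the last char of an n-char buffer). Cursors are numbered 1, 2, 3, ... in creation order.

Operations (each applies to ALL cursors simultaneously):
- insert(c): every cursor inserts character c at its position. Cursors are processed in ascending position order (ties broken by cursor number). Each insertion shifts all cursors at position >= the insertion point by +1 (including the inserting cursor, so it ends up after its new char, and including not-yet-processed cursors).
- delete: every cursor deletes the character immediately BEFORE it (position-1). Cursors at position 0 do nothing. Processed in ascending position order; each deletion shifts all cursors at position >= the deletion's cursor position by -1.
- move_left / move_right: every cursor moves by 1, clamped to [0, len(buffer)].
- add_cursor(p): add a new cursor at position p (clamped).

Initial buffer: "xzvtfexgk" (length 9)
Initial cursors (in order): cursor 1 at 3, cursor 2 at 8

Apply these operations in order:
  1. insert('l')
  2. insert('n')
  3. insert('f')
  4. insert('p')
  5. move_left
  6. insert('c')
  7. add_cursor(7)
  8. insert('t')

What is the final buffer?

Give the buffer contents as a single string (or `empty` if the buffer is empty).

Answer: xzvlnfcttptfexglnfctpk

Derivation:
After op 1 (insert('l')): buffer="xzvltfexglk" (len 11), cursors c1@4 c2@10, authorship ...1.....2.
After op 2 (insert('n')): buffer="xzvlntfexglnk" (len 13), cursors c1@5 c2@12, authorship ...11.....22.
After op 3 (insert('f')): buffer="xzvlnftfexglnfk" (len 15), cursors c1@6 c2@14, authorship ...111.....222.
After op 4 (insert('p')): buffer="xzvlnfptfexglnfpk" (len 17), cursors c1@7 c2@16, authorship ...1111.....2222.
After op 5 (move_left): buffer="xzvlnfptfexglnfpk" (len 17), cursors c1@6 c2@15, authorship ...1111.....2222.
After op 6 (insert('c')): buffer="xzvlnfcptfexglnfcpk" (len 19), cursors c1@7 c2@17, authorship ...11111.....22222.
After op 7 (add_cursor(7)): buffer="xzvlnfcptfexglnfcpk" (len 19), cursors c1@7 c3@7 c2@17, authorship ...11111.....22222.
After op 8 (insert('t')): buffer="xzvlnfcttptfexglnfctpk" (len 22), cursors c1@9 c3@9 c2@20, authorship ...1111131.....222222.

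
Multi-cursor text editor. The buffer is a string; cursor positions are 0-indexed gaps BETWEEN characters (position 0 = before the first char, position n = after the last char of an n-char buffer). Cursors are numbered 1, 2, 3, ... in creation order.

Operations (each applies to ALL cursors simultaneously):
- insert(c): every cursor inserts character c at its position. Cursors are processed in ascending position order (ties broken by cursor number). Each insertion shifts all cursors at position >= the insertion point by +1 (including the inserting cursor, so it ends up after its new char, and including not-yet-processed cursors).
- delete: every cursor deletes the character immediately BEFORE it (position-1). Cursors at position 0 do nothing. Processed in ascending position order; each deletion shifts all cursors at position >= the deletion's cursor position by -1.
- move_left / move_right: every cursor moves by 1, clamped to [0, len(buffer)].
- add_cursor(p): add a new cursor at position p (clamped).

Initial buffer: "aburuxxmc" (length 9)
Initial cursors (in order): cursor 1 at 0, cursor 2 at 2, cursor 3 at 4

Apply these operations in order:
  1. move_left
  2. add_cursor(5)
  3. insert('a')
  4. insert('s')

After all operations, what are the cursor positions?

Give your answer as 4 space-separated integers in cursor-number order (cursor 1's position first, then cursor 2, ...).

After op 1 (move_left): buffer="aburuxxmc" (len 9), cursors c1@0 c2@1 c3@3, authorship .........
After op 2 (add_cursor(5)): buffer="aburuxxmc" (len 9), cursors c1@0 c2@1 c3@3 c4@5, authorship .........
After op 3 (insert('a')): buffer="aaabuaruaxxmc" (len 13), cursors c1@1 c2@3 c3@6 c4@9, authorship 1.2..3..4....
After op 4 (insert('s')): buffer="asaasbuasruasxxmc" (len 17), cursors c1@2 c2@5 c3@9 c4@13, authorship 11.22..33..44....

Answer: 2 5 9 13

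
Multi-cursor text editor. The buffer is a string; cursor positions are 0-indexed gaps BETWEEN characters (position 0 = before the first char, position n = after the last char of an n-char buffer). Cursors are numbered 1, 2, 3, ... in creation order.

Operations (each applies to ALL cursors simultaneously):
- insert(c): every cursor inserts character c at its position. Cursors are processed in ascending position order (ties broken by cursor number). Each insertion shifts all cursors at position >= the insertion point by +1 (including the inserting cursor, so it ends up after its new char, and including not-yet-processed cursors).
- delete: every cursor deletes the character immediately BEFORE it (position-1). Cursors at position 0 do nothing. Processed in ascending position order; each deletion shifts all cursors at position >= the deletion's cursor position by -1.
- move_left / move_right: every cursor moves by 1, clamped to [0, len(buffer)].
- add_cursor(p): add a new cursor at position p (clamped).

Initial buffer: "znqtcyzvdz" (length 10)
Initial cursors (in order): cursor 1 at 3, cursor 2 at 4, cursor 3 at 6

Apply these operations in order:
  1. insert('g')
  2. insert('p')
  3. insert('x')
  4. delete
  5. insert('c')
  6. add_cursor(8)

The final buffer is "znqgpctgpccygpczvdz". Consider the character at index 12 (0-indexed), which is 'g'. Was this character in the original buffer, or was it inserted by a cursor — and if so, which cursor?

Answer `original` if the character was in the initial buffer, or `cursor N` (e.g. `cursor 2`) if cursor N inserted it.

After op 1 (insert('g')): buffer="znqgtgcygzvdz" (len 13), cursors c1@4 c2@6 c3@9, authorship ...1.2..3....
After op 2 (insert('p')): buffer="znqgptgpcygpzvdz" (len 16), cursors c1@5 c2@8 c3@12, authorship ...11.22..33....
After op 3 (insert('x')): buffer="znqgpxtgpxcygpxzvdz" (len 19), cursors c1@6 c2@10 c3@15, authorship ...111.222..333....
After op 4 (delete): buffer="znqgptgpcygpzvdz" (len 16), cursors c1@5 c2@8 c3@12, authorship ...11.22..33....
After op 5 (insert('c')): buffer="znqgpctgpccygpczvdz" (len 19), cursors c1@6 c2@10 c3@15, authorship ...111.222..333....
After op 6 (add_cursor(8)): buffer="znqgpctgpccygpczvdz" (len 19), cursors c1@6 c4@8 c2@10 c3@15, authorship ...111.222..333....
Authorship (.=original, N=cursor N): . . . 1 1 1 . 2 2 2 . . 3 3 3 . . . .
Index 12: author = 3

Answer: cursor 3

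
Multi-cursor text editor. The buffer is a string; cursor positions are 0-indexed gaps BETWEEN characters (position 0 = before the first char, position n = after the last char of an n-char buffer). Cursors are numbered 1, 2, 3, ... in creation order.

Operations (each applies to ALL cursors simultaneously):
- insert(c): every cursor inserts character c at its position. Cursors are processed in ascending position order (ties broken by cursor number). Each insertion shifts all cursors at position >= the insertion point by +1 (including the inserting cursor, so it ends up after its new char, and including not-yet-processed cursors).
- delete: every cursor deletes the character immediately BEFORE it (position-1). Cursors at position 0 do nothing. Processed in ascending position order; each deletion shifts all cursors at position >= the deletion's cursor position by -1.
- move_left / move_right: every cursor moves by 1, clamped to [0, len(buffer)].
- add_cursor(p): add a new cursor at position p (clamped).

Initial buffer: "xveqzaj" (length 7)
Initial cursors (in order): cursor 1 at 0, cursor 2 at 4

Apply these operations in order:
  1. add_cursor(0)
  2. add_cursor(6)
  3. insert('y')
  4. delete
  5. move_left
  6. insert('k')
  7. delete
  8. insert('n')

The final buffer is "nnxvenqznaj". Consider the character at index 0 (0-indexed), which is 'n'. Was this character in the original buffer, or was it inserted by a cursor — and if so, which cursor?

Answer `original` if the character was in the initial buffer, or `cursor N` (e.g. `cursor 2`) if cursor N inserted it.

After op 1 (add_cursor(0)): buffer="xveqzaj" (len 7), cursors c1@0 c3@0 c2@4, authorship .......
After op 2 (add_cursor(6)): buffer="xveqzaj" (len 7), cursors c1@0 c3@0 c2@4 c4@6, authorship .......
After op 3 (insert('y')): buffer="yyxveqyzayj" (len 11), cursors c1@2 c3@2 c2@7 c4@10, authorship 13....2..4.
After op 4 (delete): buffer="xveqzaj" (len 7), cursors c1@0 c3@0 c2@4 c4@6, authorship .......
After op 5 (move_left): buffer="xveqzaj" (len 7), cursors c1@0 c3@0 c2@3 c4@5, authorship .......
After op 6 (insert('k')): buffer="kkxvekqzkaj" (len 11), cursors c1@2 c3@2 c2@6 c4@9, authorship 13...2..4..
After op 7 (delete): buffer="xveqzaj" (len 7), cursors c1@0 c3@0 c2@3 c4@5, authorship .......
After op 8 (insert('n')): buffer="nnxvenqznaj" (len 11), cursors c1@2 c3@2 c2@6 c4@9, authorship 13...2..4..
Authorship (.=original, N=cursor N): 1 3 . . . 2 . . 4 . .
Index 0: author = 1

Answer: cursor 1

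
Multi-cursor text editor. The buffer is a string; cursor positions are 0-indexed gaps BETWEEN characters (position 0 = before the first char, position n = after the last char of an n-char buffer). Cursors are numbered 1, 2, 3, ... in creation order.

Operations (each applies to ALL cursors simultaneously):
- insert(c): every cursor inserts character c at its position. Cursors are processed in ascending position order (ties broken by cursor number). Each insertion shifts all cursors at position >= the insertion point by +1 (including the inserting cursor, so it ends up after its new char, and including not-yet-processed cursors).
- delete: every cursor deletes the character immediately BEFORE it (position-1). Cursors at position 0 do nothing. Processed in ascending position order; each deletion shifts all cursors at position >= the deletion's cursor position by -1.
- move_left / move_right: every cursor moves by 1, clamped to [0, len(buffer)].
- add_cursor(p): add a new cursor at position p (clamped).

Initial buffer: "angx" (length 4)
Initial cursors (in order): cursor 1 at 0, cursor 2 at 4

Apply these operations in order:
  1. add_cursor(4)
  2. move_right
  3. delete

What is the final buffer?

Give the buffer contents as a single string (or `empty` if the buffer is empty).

After op 1 (add_cursor(4)): buffer="angx" (len 4), cursors c1@0 c2@4 c3@4, authorship ....
After op 2 (move_right): buffer="angx" (len 4), cursors c1@1 c2@4 c3@4, authorship ....
After op 3 (delete): buffer="n" (len 1), cursors c1@0 c2@1 c3@1, authorship .

Answer: n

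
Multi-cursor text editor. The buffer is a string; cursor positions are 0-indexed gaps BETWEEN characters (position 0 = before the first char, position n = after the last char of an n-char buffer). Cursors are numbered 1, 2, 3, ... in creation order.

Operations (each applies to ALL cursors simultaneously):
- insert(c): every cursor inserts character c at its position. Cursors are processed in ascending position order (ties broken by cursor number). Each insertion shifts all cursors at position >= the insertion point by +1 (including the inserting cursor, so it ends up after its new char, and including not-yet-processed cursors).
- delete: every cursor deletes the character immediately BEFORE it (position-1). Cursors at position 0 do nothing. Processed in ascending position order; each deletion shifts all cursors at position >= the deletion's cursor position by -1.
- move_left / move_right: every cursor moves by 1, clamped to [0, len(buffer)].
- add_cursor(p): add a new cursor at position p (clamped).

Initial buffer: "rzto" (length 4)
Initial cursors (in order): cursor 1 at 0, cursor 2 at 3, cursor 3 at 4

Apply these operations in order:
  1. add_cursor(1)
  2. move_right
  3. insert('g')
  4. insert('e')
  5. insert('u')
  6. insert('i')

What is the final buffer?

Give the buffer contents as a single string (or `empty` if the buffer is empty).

Answer: rgeuizgeuitoggeeuuii

Derivation:
After op 1 (add_cursor(1)): buffer="rzto" (len 4), cursors c1@0 c4@1 c2@3 c3@4, authorship ....
After op 2 (move_right): buffer="rzto" (len 4), cursors c1@1 c4@2 c2@4 c3@4, authorship ....
After op 3 (insert('g')): buffer="rgzgtogg" (len 8), cursors c1@2 c4@4 c2@8 c3@8, authorship .1.4..23
After op 4 (insert('e')): buffer="rgezgetoggee" (len 12), cursors c1@3 c4@6 c2@12 c3@12, authorship .11.44..2323
After op 5 (insert('u')): buffer="rgeuzgeutoggeeuu" (len 16), cursors c1@4 c4@8 c2@16 c3@16, authorship .111.444..232323
After op 6 (insert('i')): buffer="rgeuizgeuitoggeeuuii" (len 20), cursors c1@5 c4@10 c2@20 c3@20, authorship .1111.4444..23232323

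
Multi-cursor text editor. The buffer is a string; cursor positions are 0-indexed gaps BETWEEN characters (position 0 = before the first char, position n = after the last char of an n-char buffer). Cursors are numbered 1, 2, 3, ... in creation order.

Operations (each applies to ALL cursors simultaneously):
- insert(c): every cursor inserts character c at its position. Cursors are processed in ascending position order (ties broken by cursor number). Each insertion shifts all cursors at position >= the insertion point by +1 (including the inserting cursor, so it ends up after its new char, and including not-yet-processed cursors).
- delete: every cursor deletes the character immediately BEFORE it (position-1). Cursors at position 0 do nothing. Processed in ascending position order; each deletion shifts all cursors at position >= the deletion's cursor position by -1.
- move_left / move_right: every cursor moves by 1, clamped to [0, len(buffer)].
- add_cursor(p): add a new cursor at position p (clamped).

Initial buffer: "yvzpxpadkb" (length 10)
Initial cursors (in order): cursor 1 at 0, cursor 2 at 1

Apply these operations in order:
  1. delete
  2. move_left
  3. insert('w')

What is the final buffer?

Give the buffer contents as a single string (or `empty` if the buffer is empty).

After op 1 (delete): buffer="vzpxpadkb" (len 9), cursors c1@0 c2@0, authorship .........
After op 2 (move_left): buffer="vzpxpadkb" (len 9), cursors c1@0 c2@0, authorship .........
After op 3 (insert('w')): buffer="wwvzpxpadkb" (len 11), cursors c1@2 c2@2, authorship 12.........

Answer: wwvzpxpadkb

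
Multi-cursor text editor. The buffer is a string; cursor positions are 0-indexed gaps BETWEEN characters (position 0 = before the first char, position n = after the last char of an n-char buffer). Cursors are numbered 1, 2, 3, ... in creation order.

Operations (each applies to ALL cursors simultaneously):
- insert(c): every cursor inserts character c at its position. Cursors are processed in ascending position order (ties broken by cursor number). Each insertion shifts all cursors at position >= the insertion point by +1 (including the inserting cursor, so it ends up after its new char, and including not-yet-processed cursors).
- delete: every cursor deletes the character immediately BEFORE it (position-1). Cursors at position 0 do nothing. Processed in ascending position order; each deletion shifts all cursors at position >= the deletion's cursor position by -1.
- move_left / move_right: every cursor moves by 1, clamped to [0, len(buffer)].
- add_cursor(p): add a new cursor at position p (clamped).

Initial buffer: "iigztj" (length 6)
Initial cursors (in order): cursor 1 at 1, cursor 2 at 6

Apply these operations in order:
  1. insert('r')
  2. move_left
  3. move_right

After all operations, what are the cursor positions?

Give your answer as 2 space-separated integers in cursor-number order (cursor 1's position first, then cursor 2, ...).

After op 1 (insert('r')): buffer="irigztjr" (len 8), cursors c1@2 c2@8, authorship .1.....2
After op 2 (move_left): buffer="irigztjr" (len 8), cursors c1@1 c2@7, authorship .1.....2
After op 3 (move_right): buffer="irigztjr" (len 8), cursors c1@2 c2@8, authorship .1.....2

Answer: 2 8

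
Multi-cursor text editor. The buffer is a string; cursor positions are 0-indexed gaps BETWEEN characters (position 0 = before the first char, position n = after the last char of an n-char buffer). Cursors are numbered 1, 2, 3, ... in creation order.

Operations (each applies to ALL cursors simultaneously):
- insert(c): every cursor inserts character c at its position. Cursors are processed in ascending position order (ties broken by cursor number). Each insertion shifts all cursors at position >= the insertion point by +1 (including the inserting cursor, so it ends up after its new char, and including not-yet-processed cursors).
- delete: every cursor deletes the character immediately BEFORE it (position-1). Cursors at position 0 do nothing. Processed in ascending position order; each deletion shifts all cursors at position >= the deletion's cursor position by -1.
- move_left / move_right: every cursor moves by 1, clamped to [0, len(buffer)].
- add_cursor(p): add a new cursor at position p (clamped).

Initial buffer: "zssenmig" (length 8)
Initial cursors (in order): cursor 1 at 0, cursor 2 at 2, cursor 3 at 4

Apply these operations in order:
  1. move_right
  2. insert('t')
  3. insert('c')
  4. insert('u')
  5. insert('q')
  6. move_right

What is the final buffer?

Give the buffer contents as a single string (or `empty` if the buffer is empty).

Answer: ztcuqsstcuqentcuqmig

Derivation:
After op 1 (move_right): buffer="zssenmig" (len 8), cursors c1@1 c2@3 c3@5, authorship ........
After op 2 (insert('t')): buffer="ztsstentmig" (len 11), cursors c1@2 c2@5 c3@8, authorship .1..2..3...
After op 3 (insert('c')): buffer="ztcsstcentcmig" (len 14), cursors c1@3 c2@7 c3@11, authorship .11..22..33...
After op 4 (insert('u')): buffer="ztcusstcuentcumig" (len 17), cursors c1@4 c2@9 c3@14, authorship .111..222..333...
After op 5 (insert('q')): buffer="ztcuqsstcuqentcuqmig" (len 20), cursors c1@5 c2@11 c3@17, authorship .1111..2222..3333...
After op 6 (move_right): buffer="ztcuqsstcuqentcuqmig" (len 20), cursors c1@6 c2@12 c3@18, authorship .1111..2222..3333...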